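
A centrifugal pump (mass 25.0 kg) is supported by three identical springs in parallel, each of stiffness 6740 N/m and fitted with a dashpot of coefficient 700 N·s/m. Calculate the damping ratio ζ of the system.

0.492

Parallel springs add: k_eq = 3 × 6740 = 20220 N/m.
ω_n = √(k_eq/m) = √(20220/25.0) = 28.44 rad/s.
Critical damping c_c = 2√(k_eq·m) = 2√(20220 × 25.0) = 1422 N·s/m, so ζ = c/c_c = 700/1422 = 0.4923.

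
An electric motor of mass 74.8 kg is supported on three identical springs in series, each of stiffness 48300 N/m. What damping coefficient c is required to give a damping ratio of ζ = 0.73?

1600 N·s/m

Series springs: 1/k_eq = 3/48300, so k_eq = 48300/3 = 16100 N/m.
c_c = 2√(k_eq·m) = 2√(16100 × 74.8) = 2195 N·s/m.
c = ζ·c_c = 0.73 × 2195 = 1602 N·s/m.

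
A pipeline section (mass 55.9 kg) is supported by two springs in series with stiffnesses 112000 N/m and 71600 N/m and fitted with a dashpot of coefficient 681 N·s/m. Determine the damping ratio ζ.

Series springs: 1/k_eq = 1/112000 + 1/71600 = 2.290×10^-5, so k_eq = 43680 N/m.
ω_n = √(k_eq/m) = √(43680/55.9) = 27.95 rad/s.
Critical damping c_c = 2√(k_eq·m) = 2√(43680 × 55.9) = 3125 N·s/m, so ζ = c/c_c = 681/3125 = 0.2179.

0.218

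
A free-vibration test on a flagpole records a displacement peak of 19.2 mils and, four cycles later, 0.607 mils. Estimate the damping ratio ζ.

0.136

Logarithmic decrement δ = (1/n)·ln(x₀/x_n) = (1/4)·ln(19.2/0.607) = (1/4)·ln(31.63) = 0.8635.
ζ = δ/√(4π² + δ²) = 0.8635/√(39.48 + 0.746) = 0.8635/6.342 = 0.1362.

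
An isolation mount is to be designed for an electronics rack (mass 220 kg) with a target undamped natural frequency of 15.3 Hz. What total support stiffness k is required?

ω_n = 2πf_n = 2π × 15.3 = 96.13 rad/s.
k = m·ω_n² = 220 × 96.13² = 220 × 9242 = 2033000 N/m.

2030000 N/m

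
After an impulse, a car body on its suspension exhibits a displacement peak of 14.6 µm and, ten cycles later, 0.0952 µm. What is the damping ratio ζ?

0.0798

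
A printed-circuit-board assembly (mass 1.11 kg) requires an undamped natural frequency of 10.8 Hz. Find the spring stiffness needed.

ω_n = 2πf_n = 2π × 10.8 = 67.86 rad/s.
k = m·ω_n² = 1.11 × 67.86² = 1.11 × 4605 = 5111 N/m.

5110 N/m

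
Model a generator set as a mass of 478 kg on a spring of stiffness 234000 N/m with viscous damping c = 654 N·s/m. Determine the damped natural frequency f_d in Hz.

ω_n = √(k/m) = √(234000/478) = 22.13 rad/s.
Critical damping c_c = 2√(k·m) = 2√(234000 × 478) = 21150 N·s/m, so ζ = c/c_c = 654/21150 = 0.03092.
ω_d = ω_n√(1 − ζ²) = 22.13 × √(1 − 0.000956) = 22.11 rad/s.
f_d = ω_d/(2π) = 3.520 Hz.

3.52 Hz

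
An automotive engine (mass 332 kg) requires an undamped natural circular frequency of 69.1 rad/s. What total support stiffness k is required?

1590000 N/m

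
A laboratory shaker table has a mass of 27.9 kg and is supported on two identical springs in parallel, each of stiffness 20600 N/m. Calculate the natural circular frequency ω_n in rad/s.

38.4 rad/s

Parallel springs add: k_eq = 2 × 20600 = 41200 N/m.
ω_n = √(k_eq/m) = √(41200/27.9) = √1477 = 38.43 rad/s.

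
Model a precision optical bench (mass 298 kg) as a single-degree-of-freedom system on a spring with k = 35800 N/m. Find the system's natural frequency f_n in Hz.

ω_n = √(k/m) = √(35800/298) = √120.1 = 10.96 rad/s.
f_n = ω_n/(2π) = 10.96/6.283 = 1.744 Hz.

1.74 Hz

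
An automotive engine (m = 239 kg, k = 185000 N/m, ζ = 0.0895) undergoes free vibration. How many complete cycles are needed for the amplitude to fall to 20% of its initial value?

Logarithmic decrement δ = 2πζ/√(1 − ζ²) = 2π × 0.08950/√(1 − 0.00801) = 0.5646.
x_n/x₀ = e^(−nδ) ≤ 0.2; take ln: n ≥ ln(1/0.2)/δ = 1.609/0.5646 = 2.851.
So 3 complete cycles are required.

3 cycles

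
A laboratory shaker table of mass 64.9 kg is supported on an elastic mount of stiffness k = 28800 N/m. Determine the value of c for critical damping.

2730 N·s/m

c_c = 2√(k·m) = 2√(28800 × 64.9) = 2 × 1367 = 2734 N·s/m.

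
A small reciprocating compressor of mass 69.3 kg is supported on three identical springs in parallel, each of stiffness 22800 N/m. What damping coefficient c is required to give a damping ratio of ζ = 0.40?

Parallel springs add: k_eq = 3 × 22800 = 68400 N/m.
c_c = 2√(k_eq·m) = 2√(68400 × 69.3) = 4354 N·s/m.
c = ζ·c_c = 0.40 × 4354 = 1742 N·s/m.

1740 N·s/m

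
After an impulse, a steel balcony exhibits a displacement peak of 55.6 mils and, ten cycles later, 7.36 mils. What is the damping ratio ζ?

Logarithmic decrement δ = (1/n)·ln(x₀/x_n) = (1/10)·ln(55.6/7.36) = (1/10)·ln(7.554) = 0.2022.
ζ = δ/√(4π² + δ²) = 0.2022/√(39.48 + 0.0409) = 0.2022/6.286 = 0.03217.

0.0322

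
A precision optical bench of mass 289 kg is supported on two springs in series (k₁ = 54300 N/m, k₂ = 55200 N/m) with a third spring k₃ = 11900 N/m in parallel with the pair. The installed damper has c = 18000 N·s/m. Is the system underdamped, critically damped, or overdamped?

overdamped

Series pair: k_s = k₁k₂/(k₁+k₂) = (54300)(55200)/(54300 + 55200) = 27370 N/m. In parallel with k₃: k_eq = 27370 + 11900 = 39270 N/m.
c_c = 2√(k_eq·m) = 6738 N·s/m; ζ = c/c_c = 18000/6738 = 2.67.
Since ζ > 1 the system is overdamped.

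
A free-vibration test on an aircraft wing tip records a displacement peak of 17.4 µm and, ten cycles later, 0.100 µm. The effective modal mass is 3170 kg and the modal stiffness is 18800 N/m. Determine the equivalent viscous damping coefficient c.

1260 N·s/m

Logarithmic decrement δ = (1/n)·ln(x₀/x_n) = (1/10)·ln(17.4/0.100) = (1/10)·ln(174.0) = 0.5159.
ζ = δ/√(4π² + δ²) = 0.5159/√(39.48 + 0.266) = 0.5159/6.304 = 0.08183.
c = ζ · 2√(km) = 0.08183 × 2√(18800 × 3170) = 0.08183 × 15440 = 1263 N·s/m.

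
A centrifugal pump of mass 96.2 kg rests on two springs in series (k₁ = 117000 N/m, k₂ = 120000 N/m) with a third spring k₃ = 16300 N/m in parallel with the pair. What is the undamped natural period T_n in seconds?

0.224 s

Series pair: k_s = k₁k₂/(k₁+k₂) = (117000)(120000)/(117000 + 120000) = 59240 N/m. In parallel with k₃: k_eq = 59240 + 16300 = 75540 N/m.
ω_n = √(k_eq/m) = √(75540/96.2) = √785.2 = 28.02 rad/s.
T_n = 2π/ω_n = 6.283/28.02 = 0.2242 s.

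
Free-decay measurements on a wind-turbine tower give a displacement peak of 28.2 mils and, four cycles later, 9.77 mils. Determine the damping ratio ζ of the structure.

Logarithmic decrement δ = (1/n)·ln(x₀/x_n) = (1/4)·ln(28.2/9.77) = (1/4)·ln(2.886) = 0.2650.
ζ = δ/√(4π² + δ²) = 0.2650/√(39.48 + 0.0702) = 0.2650/6.289 = 0.04214.

0.0421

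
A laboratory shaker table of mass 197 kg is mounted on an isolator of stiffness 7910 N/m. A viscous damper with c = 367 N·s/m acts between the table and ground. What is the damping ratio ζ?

ω_n = √(k/m) = √(7910/197) = 6.337 rad/s.
Critical damping c_c = 2√(k·m) = 2√(7910 × 197) = 2497 N·s/m, so ζ = c/c_c = 367/2497 = 0.1470.

0.147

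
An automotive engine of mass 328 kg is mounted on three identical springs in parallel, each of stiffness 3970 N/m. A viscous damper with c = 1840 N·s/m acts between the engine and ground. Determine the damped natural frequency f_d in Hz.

0.849 Hz

Parallel springs add: k_eq = 3 × 3970 = 11910 N/m.
ω_n = √(k_eq/m) = √(11910/328) = 6.026 rad/s.
Critical damping c_c = 2√(k_eq·m) = 2√(11910 × 328) = 3953 N·s/m, so ζ = c/c_c = 1840/3953 = 0.4655.
ω_d = ω_n√(1 − ζ²) = 6.026 × √(1 − 0.217) = 5.333 rad/s.
f_d = ω_d/(2π) = 0.8488 Hz.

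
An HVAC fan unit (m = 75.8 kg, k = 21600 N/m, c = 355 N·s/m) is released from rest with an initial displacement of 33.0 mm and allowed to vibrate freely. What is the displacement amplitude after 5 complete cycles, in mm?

0.405 mm

ζ = c/(2√(km)) = 355/(2√(21600 × 75.8)) = 355/2559 = 0.1387.
Logarithmic decrement δ = 2πζ/√(1 − ζ²) = 2π × 0.1387/√(1 − 0.0192) = 0.8801.
After n cycles, x_n/x₀ = e^(−nδ), so x_5 = 33.0 × e^(−5 × 0.8801) = 33.0 × 0.01227 = 0.4049 mm.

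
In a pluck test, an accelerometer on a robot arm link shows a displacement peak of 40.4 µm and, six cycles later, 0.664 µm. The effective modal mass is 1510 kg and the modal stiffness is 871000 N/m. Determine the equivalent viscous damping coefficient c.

Logarithmic decrement δ = (1/n)·ln(x₀/x_n) = (1/6)·ln(40.4/0.664) = (1/6)·ln(60.84) = 0.6847.
ζ = δ/√(4π² + δ²) = 0.6847/√(39.48 + 0.469) = 0.6847/6.320 = 0.1083.
c = ζ · 2√(km) = 0.1083 × 2√(871000 × 1510) = 0.1083 × 72530 = 7858 N·s/m.

7860 N·s/m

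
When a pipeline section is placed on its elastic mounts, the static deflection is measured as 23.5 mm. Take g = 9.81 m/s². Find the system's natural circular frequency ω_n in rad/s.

20.4 rad/s

ω_n = √(g/δ_st) = √(9.81/0.0235) = √417.4 = 20.43 rad/s.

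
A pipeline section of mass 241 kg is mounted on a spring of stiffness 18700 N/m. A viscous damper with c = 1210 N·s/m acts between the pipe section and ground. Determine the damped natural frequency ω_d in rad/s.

ω_n = √(k/m) = √(18700/241) = 8.809 rad/s.
Critical damping c_c = 2√(k·m) = 2√(18700 × 241) = 4246 N·s/m, so ζ = c/c_c = 1210/4246 = 0.2850.
ω_d = ω_n√(1 − ζ²) = 8.809 × √(1 − 0.0812) = 8.443 rad/s.

8.44 rad/s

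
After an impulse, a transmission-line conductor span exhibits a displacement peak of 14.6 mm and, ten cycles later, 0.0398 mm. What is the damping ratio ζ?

0.0936

Logarithmic decrement δ = (1/n)·ln(x₀/x_n) = (1/10)·ln(14.6/0.0398) = (1/10)·ln(366.8) = 0.5905.
ζ = δ/√(4π² + δ²) = 0.5905/√(39.48 + 0.349) = 0.5905/6.311 = 0.09357.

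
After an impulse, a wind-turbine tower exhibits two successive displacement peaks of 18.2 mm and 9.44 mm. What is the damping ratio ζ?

Logarithmic decrement δ = (1/n)·ln(x₀/x_n) = (1/1)·ln(18.2/9.44) = (1/1)·ln(1.928) = 0.6565.
ζ = δ/√(4π² + δ²) = 0.6565/√(39.48 + 0.431) = 0.6565/6.317 = 0.1039.

0.104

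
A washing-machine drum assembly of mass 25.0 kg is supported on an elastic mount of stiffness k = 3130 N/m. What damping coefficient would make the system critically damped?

559 N·s/m

c_c = 2√(k·m) = 2√(3130 × 25.0) = 2 × 279.7 = 559.5 N·s/m.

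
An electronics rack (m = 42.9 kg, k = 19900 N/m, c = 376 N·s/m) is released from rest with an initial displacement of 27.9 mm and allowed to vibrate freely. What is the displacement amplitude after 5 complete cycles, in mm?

ζ = c/(2√(km)) = 376/(2√(19900 × 42.9)) = 376/1848 = 0.2035.
Logarithmic decrement δ = 2πζ/√(1 − ζ²) = 2π × 0.2035/√(1 − 0.0414) = 1.306.
After n cycles, x_n/x₀ = e^(−nδ), so x_5 = 27.9 × e^(−5 × 1.306) = 27.9 × 0.001461 = 0.04075 mm.

0.0408 mm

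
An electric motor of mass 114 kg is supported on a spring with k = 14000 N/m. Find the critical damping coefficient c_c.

2530 N·s/m

c_c = 2√(k·m) = 2√(14000 × 114) = 2 × 1263 = 2527 N·s/m.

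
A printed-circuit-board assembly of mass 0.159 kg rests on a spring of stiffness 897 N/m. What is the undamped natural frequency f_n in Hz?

ω_n = √(k/m) = √(897.0/0.159) = √5642 = 75.11 rad/s.
f_n = ω_n/(2π) = 75.11/6.283 = 11.95 Hz.

12.0 Hz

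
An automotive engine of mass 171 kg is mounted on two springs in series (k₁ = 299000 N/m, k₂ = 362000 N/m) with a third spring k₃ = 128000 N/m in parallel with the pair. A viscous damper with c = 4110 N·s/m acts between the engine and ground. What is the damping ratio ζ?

Series pair: k_s = k₁k₂/(k₁+k₂) = (299000)(362000)/(299000 + 362000) = 163700 N/m. In parallel with k₃: k_eq = 163700 + 128000 = 291700 N/m.
ω_n = √(k_eq/m) = √(291700/171) = 41.31 rad/s.
Critical damping c_c = 2√(k_eq·m) = 2√(291700 × 171) = 14130 N·s/m, so ζ = c/c_c = 4110/14130 = 0.2909.

0.291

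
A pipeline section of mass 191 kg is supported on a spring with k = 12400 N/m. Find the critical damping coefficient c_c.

c_c = 2√(k·m) = 2√(12400 × 191) = 2 × 1539 = 3078 N·s/m.

3080 N·s/m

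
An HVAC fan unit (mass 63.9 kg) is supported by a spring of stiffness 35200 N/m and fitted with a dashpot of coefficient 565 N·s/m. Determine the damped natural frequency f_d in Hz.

ω_n = √(k/m) = √(35200/63.9) = 23.47 rad/s.
Critical damping c_c = 2√(k·m) = 2√(35200 × 63.9) = 3000 N·s/m, so ζ = c/c_c = 565/3000 = 0.1884.
ω_d = ω_n√(1 − ζ²) = 23.47 × √(1 − 0.0355) = 23.05 rad/s.
f_d = ω_d/(2π) = 3.669 Hz.

3.67 Hz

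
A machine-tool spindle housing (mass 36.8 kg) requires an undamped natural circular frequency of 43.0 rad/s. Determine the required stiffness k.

68000 N/m

k = m·ω_n² = 36.8 × 43.00² = 36.8 × 1849 = 68040 N/m.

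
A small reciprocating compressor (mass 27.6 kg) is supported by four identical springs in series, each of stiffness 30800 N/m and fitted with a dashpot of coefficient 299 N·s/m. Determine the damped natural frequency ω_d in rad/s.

15.8 rad/s

Series springs: 1/k_eq = 4/30800, so k_eq = 30800/4 = 7700 N/m.
ω_n = √(k_eq/m) = √(7700/27.6) = 16.70 rad/s.
Critical damping c_c = 2√(k_eq·m) = 2√(7700 × 27.6) = 922.0 N·s/m, so ζ = c/c_c = 299/922.0 = 0.3243.
ω_d = ω_n√(1 − ζ²) = 16.70 × √(1 − 0.105) = 15.80 rad/s.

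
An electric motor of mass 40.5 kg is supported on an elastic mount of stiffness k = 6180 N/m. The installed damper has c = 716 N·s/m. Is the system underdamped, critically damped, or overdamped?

underdamped

c_c = 2√(k·m) = 1001 N·s/m; ζ = c/c_c = 716/1001 = 0.716.
Since ζ < 1 the system is underdamped.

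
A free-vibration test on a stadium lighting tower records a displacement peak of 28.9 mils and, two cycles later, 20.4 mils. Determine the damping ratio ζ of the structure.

0.0277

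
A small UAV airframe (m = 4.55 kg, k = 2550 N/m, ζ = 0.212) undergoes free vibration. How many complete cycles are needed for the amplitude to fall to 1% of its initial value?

4 cycles

Logarithmic decrement δ = 2πζ/√(1 − ζ²) = 2π × 0.2120/√(1 − 0.0449) = 1.363.
x_n/x₀ = e^(−nδ) ≤ 0.01; take ln: n ≥ ln(1/0.01)/δ = 4.605/1.363 = 3.379.
So 4 complete cycles are required.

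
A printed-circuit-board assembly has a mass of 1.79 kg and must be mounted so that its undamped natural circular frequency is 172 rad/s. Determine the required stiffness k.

k = m·ω_n² = 1.79 × 172.0² = 1.79 × 29580 = 52960 N/m.

53000 N/m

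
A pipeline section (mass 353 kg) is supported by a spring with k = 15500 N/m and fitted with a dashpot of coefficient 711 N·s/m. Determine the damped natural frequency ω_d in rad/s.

6.55 rad/s

ω_n = √(k/m) = √(15500/353) = 6.626 rad/s.
Critical damping c_c = 2√(k·m) = 2√(15500 × 353) = 4678 N·s/m, so ζ = c/c_c = 711/4678 = 0.1520.
ω_d = ω_n√(1 − ζ²) = 6.626 × √(1 − 0.0231) = 6.549 rad/s.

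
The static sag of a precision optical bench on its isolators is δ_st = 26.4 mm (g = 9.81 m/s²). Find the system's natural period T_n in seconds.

ω_n = √(g/δ_st) = √(9.81/0.0264) = √371.6 = 19.28 rad/s.
T_n = 2π/ω_n = 6.283/19.28 = 0.3259 s.

0.326 s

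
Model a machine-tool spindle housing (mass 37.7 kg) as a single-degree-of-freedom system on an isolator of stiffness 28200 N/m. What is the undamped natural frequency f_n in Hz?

ω_n = √(k/m) = √(28200/37.7) = √748.0 = 27.35 rad/s.
f_n = ω_n/(2π) = 27.35/6.283 = 4.353 Hz.

4.35 Hz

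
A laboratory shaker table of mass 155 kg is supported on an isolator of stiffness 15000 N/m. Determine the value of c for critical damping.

3050 N·s/m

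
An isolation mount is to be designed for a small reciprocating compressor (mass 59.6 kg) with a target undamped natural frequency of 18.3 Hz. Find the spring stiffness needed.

ω_n = 2πf_n = 2π × 18.3 = 115.0 rad/s.
k = m·ω_n² = 59.6 × 115.0² = 59.6 × 13220 = 788000 N/m.

788000 N/m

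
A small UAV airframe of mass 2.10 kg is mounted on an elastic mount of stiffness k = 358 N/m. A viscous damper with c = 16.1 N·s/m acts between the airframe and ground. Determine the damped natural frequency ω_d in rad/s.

ω_n = √(k/m) = √(358.0/2.10) = 13.06 rad/s.
Critical damping c_c = 2√(k·m) = 2√(358.0 × 2.10) = 54.84 N·s/m, so ζ = c/c_c = 16.1/54.84 = 0.2936.
ω_d = ω_n√(1 − ζ²) = 13.06 × √(1 − 0.0862) = 12.48 rad/s.

12.5 rad/s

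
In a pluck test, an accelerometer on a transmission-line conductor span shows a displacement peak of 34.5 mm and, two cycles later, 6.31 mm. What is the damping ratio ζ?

Logarithmic decrement δ = (1/n)·ln(x₀/x_n) = (1/2)·ln(34.5/6.31) = (1/2)·ln(5.468) = 0.8494.
ζ = δ/√(4π² + δ²) = 0.8494/√(39.48 + 0.722) = 0.8494/6.340 = 0.1340.

0.134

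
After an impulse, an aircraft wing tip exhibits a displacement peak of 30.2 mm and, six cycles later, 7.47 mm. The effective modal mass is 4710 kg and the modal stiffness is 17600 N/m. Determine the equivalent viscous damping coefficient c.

674 N·s/m

Logarithmic decrement δ = (1/n)·ln(x₀/x_n) = (1/6)·ln(30.2/7.47) = (1/6)·ln(4.043) = 0.2328.
ζ = δ/√(4π² + δ²) = 0.2328/√(39.48 + 0.0542) = 0.2328/6.287 = 0.03703.
c = ζ · 2√(km) = 0.03703 × 2√(17600 × 4710) = 0.03703 × 18210 = 674.3 N·s/m.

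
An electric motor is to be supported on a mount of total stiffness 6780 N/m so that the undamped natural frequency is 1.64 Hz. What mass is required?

ω_n = 2πf_n = 2π × 1.64 = 10.30 rad/s.
m = k/ω_n² = 6780/10.30² = 6780/106.2 = 63.85 kg.

63.9 kg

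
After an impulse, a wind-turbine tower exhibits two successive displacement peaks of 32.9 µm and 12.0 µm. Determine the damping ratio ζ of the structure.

0.158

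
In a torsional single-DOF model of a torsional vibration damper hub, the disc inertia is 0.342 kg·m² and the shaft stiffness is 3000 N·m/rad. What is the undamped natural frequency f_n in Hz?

14.9 Hz

ω_n = √(k_t/J) = √(3000/0.342) = √8772 = 93.66 rad/s.
f_n = ω_n/(2π) = 93.66/6.283 = 14.91 Hz.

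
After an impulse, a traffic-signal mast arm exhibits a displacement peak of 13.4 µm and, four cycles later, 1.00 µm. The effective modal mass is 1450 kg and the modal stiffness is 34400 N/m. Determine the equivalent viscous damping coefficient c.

1450 N·s/m

Logarithmic decrement δ = (1/n)·ln(x₀/x_n) = (1/4)·ln(13.4/1.00) = (1/4)·ln(13.40) = 0.6488.
ζ = δ/√(4π² + δ²) = 0.6488/√(39.48 + 0.421) = 0.6488/6.317 = 0.1027.
c = ζ · 2√(km) = 0.1027 × 2√(34400 × 1450) = 0.1027 × 14130 = 1451 N·s/m.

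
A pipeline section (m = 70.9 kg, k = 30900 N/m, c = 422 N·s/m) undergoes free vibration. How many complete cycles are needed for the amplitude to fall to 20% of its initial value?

ζ = c/(2√(km)) = 422/(2√(30900 × 70.9)) = 422/2960 = 0.1426.
Logarithmic decrement δ = 2πζ/√(1 − ζ²) = 2π × 0.1426/√(1 − 0.0203) = 0.9049.
x_n/x₀ = e^(−nδ) ≤ 0.2; take ln: n ≥ ln(1/0.2)/δ = 1.609/0.9049 = 1.779.
So 2 complete cycles are required.

2 cycles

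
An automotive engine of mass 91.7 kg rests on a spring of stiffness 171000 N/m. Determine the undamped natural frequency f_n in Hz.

ω_n = √(k/m) = √(171000/91.7) = √1865 = 43.18 rad/s.
f_n = ω_n/(2π) = 43.18/6.283 = 6.873 Hz.

6.87 Hz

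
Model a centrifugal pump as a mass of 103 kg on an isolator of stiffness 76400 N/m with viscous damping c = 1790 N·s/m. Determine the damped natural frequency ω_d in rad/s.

ω_n = √(k/m) = √(76400/103) = 27.24 rad/s.
Critical damping c_c = 2√(k·m) = 2√(76400 × 103) = 5610 N·s/m, so ζ = c/c_c = 1790/5610 = 0.3190.
ω_d = ω_n√(1 − ζ²) = 27.24 × √(1 − 0.102) = 25.81 rad/s.

25.8 rad/s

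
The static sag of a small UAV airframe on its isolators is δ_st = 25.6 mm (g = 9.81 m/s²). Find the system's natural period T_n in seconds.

ω_n = √(g/δ_st) = √(9.81/0.0256) = √383.2 = 19.58 rad/s.
T_n = 2π/ω_n = 6.283/19.58 = 0.3210 s.

0.321 s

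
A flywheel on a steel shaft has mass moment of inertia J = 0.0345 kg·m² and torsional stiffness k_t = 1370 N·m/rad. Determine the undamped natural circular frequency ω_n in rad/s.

199 rad/s

ω_n = √(k_t/J) = √(1370/0.0345) = √39710 = 199.3 rad/s.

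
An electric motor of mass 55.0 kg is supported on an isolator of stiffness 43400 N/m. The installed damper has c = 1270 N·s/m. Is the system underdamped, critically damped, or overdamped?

c_c = 2√(k·m) = 3090 N·s/m; ζ = c/c_c = 1270/3090 = 0.411.
Since ζ < 1 the system is underdamped.

underdamped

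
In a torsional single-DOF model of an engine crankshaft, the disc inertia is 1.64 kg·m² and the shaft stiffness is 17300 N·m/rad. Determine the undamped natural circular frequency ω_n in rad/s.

ω_n = √(k_t/J) = √(17300/1.64) = √10550 = 102.7 rad/s.

103 rad/s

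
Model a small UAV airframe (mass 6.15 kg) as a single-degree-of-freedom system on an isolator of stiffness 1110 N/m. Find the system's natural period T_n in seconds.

ω_n = √(k/m) = √(1110/6.15) = √180.5 = 13.43 rad/s.
T_n = 2π/ω_n = 6.283/13.43 = 0.4677 s.

0.468 s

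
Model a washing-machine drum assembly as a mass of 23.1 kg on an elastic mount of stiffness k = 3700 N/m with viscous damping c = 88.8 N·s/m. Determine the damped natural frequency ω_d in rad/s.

12.5 rad/s

ω_n = √(k/m) = √(3700/23.1) = 12.66 rad/s.
Critical damping c_c = 2√(k·m) = 2√(3700 × 23.1) = 584.7 N·s/m, so ζ = c/c_c = 88.8/584.7 = 0.1519.
ω_d = ω_n√(1 − ζ²) = 12.66 × √(1 − 0.0231) = 12.51 rad/s.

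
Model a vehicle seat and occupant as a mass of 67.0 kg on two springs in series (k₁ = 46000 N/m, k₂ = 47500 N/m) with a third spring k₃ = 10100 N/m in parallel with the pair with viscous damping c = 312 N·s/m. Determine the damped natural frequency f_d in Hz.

Series pair: k_s = k₁k₂/(k₁+k₂) = (46000)(47500)/(46000 + 47500) = 23370 N/m. In parallel with k₃: k_eq = 23370 + 10100 = 33470 N/m.
ω_n = √(k_eq/m) = √(33470/67.0) = 22.35 rad/s.
Critical damping c_c = 2√(k_eq·m) = 2√(33470 × 67.0) = 2995 N·s/m, so ζ = c/c_c = 312/2995 = 0.1042.
ω_d = ω_n√(1 − ζ²) = 22.35 × √(1 − 0.0109) = 22.23 rad/s.
f_d = ω_d/(2π) = 3.538 Hz.

3.54 Hz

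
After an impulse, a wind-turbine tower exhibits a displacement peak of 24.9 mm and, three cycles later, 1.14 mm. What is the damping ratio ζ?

Logarithmic decrement δ = (1/n)·ln(x₀/x_n) = (1/3)·ln(24.9/1.14) = (1/3)·ln(21.84) = 1.028.
ζ = δ/√(4π² + δ²) = 1.028/√(39.48 + 1.06) = 1.028/6.367 = 0.1615.

0.161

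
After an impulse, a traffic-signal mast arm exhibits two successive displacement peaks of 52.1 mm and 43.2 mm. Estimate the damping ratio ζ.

Logarithmic decrement δ = (1/n)·ln(x₀/x_n) = (1/1)·ln(52.1/43.2) = (1/1)·ln(1.206) = 0.1873.
ζ = δ/√(4π² + δ²) = 0.1873/√(39.48 + 0.0351) = 0.1873/6.286 = 0.02980.

0.0298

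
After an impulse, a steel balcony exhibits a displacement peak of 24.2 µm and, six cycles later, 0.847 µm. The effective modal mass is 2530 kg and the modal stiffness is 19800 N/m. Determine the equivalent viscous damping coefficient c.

Logarithmic decrement δ = (1/n)·ln(x₀/x_n) = (1/6)·ln(24.2/0.847) = (1/6)·ln(28.57) = 0.5587.
ζ = δ/√(4π² + δ²) = 0.5587/√(39.48 + 0.312) = 0.5587/6.308 = 0.08858.
c = ζ · 2√(km) = 0.08858 × 2√(19800 × 2530) = 0.08858 × 14160 = 1254 N·s/m.

1250 N·s/m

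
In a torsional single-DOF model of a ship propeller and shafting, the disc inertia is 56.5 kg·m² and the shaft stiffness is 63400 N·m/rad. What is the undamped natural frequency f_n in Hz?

ω_n = √(k_t/J) = √(63400/56.5) = √1122 = 33.50 rad/s.
f_n = ω_n/(2π) = 33.50/6.283 = 5.331 Hz.

5.33 Hz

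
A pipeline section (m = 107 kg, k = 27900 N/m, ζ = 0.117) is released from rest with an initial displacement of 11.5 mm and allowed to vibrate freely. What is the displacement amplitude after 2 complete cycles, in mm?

Logarithmic decrement δ = 2πζ/√(1 − ζ²) = 2π × 0.1170/√(1 − 0.0137) = 0.7402.
After n cycles, x_n/x₀ = e^(−nδ), so x_2 = 11.5 × e^(−2 × 0.7402) = 11.5 × 0.2275 = 2.617 mm.

2.62 mm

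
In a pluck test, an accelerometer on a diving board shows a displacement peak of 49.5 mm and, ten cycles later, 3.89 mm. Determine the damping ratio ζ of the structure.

Logarithmic decrement δ = (1/n)·ln(x₀/x_n) = (1/10)·ln(49.5/3.89) = (1/10)·ln(12.72) = 0.2544.
ζ = δ/√(4π² + δ²) = 0.2544/√(39.48 + 0.0647) = 0.2544/6.288 = 0.04045.

0.0404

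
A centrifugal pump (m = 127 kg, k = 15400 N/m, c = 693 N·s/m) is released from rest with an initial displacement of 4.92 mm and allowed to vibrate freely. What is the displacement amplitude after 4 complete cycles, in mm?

ζ = c/(2√(km)) = 693/(2√(15400 × 127)) = 693/2797 = 0.2478.
Logarithmic decrement δ = 2πζ/√(1 − ζ²) = 2π × 0.2478/√(1 − 0.0614) = 1.607.
After n cycles, x_n/x₀ = e^(−nδ), so x_4 = 4.92 × e^(−4 × 1.607) = 4.92 × 0.001617 = 0.007954 mm.

0.00795 mm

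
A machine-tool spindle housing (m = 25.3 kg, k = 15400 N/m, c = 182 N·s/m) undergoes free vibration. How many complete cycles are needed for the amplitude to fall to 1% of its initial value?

5 cycles

ζ = c/(2√(km)) = 182/(2√(15400 × 25.3)) = 182/1248 = 0.1458.
Logarithmic decrement δ = 2πζ/√(1 − ζ²) = 2π × 0.1458/√(1 − 0.0213) = 0.9259.
x_n/x₀ = e^(−nδ) ≤ 0.01; take ln: n ≥ ln(1/0.01)/δ = 4.605/0.9259 = 4.974.
So 5 complete cycles are required.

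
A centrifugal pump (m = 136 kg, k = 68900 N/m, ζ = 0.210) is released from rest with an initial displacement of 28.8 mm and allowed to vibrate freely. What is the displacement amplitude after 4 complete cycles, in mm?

0.130 mm

Logarithmic decrement δ = 2πζ/√(1 − ζ²) = 2π × 0.2100/√(1 − 0.0441) = 1.350.
After n cycles, x_n/x₀ = e^(−nδ), so x_4 = 28.8 × e^(−4 × 1.350) = 28.8 × 0.004524 = 0.1303 mm.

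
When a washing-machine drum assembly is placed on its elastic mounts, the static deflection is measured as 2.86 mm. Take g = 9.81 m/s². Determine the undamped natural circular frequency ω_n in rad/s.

ω_n = √(g/δ_st) = √(9.81/0.00286) = √3430 = 58.57 rad/s.

58.6 rad/s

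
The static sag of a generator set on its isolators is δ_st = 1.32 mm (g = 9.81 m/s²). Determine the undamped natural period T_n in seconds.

0.0729 s

ω_n = √(g/δ_st) = √(9.81/0.00132) = √7432 = 86.21 rad/s.
T_n = 2π/ω_n = 6.283/86.21 = 0.07288 s.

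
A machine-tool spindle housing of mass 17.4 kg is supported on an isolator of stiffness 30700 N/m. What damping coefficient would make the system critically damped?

c_c = 2√(k·m) = 2√(30700 × 17.4) = 2 × 730.9 = 1462 N·s/m.

1460 N·s/m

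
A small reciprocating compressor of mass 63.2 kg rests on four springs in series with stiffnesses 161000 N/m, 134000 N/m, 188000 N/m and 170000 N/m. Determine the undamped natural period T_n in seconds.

Series springs: 1/k_eq = 1/161000 + 1/134000 + 1/188000 + 1/170000 = 2.488×10^-5, so k_eq = 40200 N/m.
ω_n = √(k_eq/m) = √(40200/63.2) = √636.1 = 25.22 rad/s.
T_n = 2π/ω_n = 6.283/25.22 = 0.2491 s.

0.249 s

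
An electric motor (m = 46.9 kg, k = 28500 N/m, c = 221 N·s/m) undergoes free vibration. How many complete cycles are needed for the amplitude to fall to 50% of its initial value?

ζ = c/(2√(km)) = 221/(2√(28500 × 46.9)) = 221/2312 = 0.09558.
Logarithmic decrement δ = 2πζ/√(1 − ζ²) = 2π × 0.09558/√(1 − 0.00913) = 0.6033.
x_n/x₀ = e^(−nδ) ≤ 0.5; take ln: n ≥ ln(1/0.5)/δ = 0.6931/0.6033 = 1.149.
So 2 complete cycles are required.

2 cycles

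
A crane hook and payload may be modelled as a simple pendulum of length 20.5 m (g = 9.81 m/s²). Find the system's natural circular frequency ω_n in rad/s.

0.692 rad/s

For a simple pendulum ω_n = √(g/L) = √(9.81/20.5) = √0.4785 = 0.6918 rad/s.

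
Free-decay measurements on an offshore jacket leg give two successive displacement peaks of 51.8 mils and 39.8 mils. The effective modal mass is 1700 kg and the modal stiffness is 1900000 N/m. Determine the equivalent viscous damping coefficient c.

4760 N·s/m

Logarithmic decrement δ = (1/n)·ln(x₀/x_n) = (1/1)·ln(51.8/39.8) = (1/1)·ln(1.302) = 0.2635.
ζ = δ/√(4π² + δ²) = 0.2635/√(39.48 + 0.0694) = 0.2635/6.289 = 0.04190.
c = ζ · 2√(km) = 0.04190 × 2√(1900000 × 1700) = 0.04190 × 113700 = 4763 N·s/m.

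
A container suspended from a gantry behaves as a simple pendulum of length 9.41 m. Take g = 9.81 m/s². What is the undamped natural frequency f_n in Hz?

0.163 Hz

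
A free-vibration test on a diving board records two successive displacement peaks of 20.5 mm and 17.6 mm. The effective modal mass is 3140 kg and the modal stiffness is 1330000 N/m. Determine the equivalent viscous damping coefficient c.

Logarithmic decrement δ = (1/n)·ln(x₀/x_n) = (1/1)·ln(20.5/17.6) = (1/1)·ln(1.165) = 0.1525.
ζ = δ/√(4π² + δ²) = 0.1525/√(39.48 + 0.0233) = 0.1525/6.285 = 0.02427.
c = ζ · 2√(km) = 0.02427 × 2√(1330000 × 3140) = 0.02427 × 129200 = 3137 N·s/m.

3140 N·s/m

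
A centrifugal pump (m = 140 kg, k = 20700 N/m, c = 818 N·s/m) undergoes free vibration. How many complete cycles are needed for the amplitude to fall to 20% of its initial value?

ζ = c/(2√(km)) = 818/(2√(20700 × 140)) = 818/3405 = 0.2403.
Logarithmic decrement δ = 2πζ/√(1 − ζ²) = 2π × 0.2403/√(1 − 0.0577) = 1.555.
x_n/x₀ = e^(−nδ) ≤ 0.2; take ln: n ≥ ln(1/0.2)/δ = 1.609/1.555 = 1.035.
So 2 complete cycles are required.

2 cycles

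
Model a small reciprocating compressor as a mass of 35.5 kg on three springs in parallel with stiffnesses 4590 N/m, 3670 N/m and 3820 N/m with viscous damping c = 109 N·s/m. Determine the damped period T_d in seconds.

0.342 s

Parallel springs add: k_eq = 4590 + 3670 + 3820 = 12080 N/m.
ω_n = √(k_eq/m) = √(12080/35.5) = 18.45 rad/s.
Critical damping c_c = 2√(k_eq·m) = 2√(12080 × 35.5) = 1310 N·s/m, so ζ = c/c_c = 109/1310 = 0.08322.
ω_d = ω_n√(1 − ζ²) = 18.45 × √(1 − 0.00693) = 18.38 rad/s.
T_d = 2π/ω_d = 0.3418 s.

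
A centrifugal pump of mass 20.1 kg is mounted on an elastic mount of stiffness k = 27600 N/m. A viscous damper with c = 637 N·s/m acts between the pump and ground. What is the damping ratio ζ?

ω_n = √(k/m) = √(27600/20.1) = 37.06 rad/s.
Critical damping c_c = 2√(k·m) = 2√(27600 × 20.1) = 1490 N·s/m, so ζ = c/c_c = 637/1490 = 0.4276.

0.428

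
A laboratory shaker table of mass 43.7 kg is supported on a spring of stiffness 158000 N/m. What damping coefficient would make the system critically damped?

5260 N·s/m

c_c = 2√(k·m) = 2√(158000 × 43.7) = 2 × 2628 = 5255 N·s/m.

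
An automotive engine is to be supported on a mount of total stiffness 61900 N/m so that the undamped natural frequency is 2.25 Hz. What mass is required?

310 kg

ω_n = 2πf_n = 2π × 2.25 = 14.14 rad/s.
m = k/ω_n² = 61900/14.14² = 61900/199.9 = 309.7 kg.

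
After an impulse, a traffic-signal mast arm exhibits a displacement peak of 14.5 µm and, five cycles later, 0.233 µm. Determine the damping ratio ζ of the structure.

Logarithmic decrement δ = (1/n)·ln(x₀/x_n) = (1/5)·ln(14.5/0.233) = (1/5)·ln(62.23) = 0.8262.
ζ = δ/√(4π² + δ²) = 0.8262/√(39.48 + 0.683) = 0.8262/6.337 = 0.1304.

0.130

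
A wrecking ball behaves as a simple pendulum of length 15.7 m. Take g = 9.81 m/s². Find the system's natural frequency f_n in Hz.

For a simple pendulum ω_n = √(g/L) = √(9.81/15.7) = √0.6248 = 0.7905 rad/s.
f_n = ω_n/(2π) = 0.7905/6.283 = 0.1258 Hz.

0.126 Hz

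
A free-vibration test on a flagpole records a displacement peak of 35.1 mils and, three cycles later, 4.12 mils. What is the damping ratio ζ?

Logarithmic decrement δ = (1/n)·ln(x₀/x_n) = (1/3)·ln(35.1/4.12) = (1/3)·ln(8.519) = 0.7141.
ζ = δ/√(4π² + δ²) = 0.7141/√(39.48 + 0.510) = 0.7141/6.324 = 0.1129.

0.113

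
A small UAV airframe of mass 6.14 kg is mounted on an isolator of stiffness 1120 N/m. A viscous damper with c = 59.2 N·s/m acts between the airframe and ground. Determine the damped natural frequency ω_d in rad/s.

ω_n = √(k/m) = √(1120/6.14) = 13.51 rad/s.
Critical damping c_c = 2√(k·m) = 2√(1120 × 6.14) = 165.9 N·s/m, so ζ = c/c_c = 59.2/165.9 = 0.3569.
ω_d = ω_n√(1 − ζ²) = 13.51 × √(1 − 0.127) = 12.62 rad/s.

12.6 rad/s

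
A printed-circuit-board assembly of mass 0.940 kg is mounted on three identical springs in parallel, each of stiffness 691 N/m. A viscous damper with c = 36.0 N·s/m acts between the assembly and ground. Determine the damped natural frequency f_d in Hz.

6.82 Hz

Parallel springs add: k_eq = 3 × 691 = 2073 N/m.
ω_n = √(k_eq/m) = √(2073/0.940) = 46.96 rad/s.
Critical damping c_c = 2√(k_eq·m) = 2√(2073 × 0.940) = 88.29 N·s/m, so ζ = c/c_c = 36.0/88.29 = 0.4078.
ω_d = ω_n√(1 − ζ²) = 46.96 × √(1 − 0.166) = 42.88 rad/s.
f_d = ω_d/(2π) = 6.824 Hz.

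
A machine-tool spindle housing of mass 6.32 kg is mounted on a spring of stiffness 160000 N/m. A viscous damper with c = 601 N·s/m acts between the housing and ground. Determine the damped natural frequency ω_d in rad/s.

ω_n = √(k/m) = √(160000/6.32) = 159.1 rad/s.
Critical damping c_c = 2√(k·m) = 2√(160000 × 6.32) = 2011 N·s/m, so ζ = c/c_c = 601/2011 = 0.2988.
ω_d = ω_n√(1 − ζ²) = 159.1 × √(1 − 0.0893) = 151.8 rad/s.

152 rad/s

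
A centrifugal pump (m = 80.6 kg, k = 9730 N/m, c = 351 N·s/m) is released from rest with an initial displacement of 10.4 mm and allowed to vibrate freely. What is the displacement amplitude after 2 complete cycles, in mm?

0.820 mm

ζ = c/(2√(km)) = 351/(2√(9730 × 80.6)) = 351/1771 = 0.1982.
Logarithmic decrement δ = 2πζ/√(1 − ζ²) = 2π × 0.1982/√(1 − 0.0393) = 1.270.
After n cycles, x_n/x₀ = e^(−nδ), so x_2 = 10.4 × e^(−2 × 1.270) = 10.4 × 0.07881 = 0.8196 mm.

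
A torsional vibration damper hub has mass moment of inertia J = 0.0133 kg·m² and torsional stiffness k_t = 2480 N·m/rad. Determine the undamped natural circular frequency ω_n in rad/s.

432 rad/s

ω_n = √(k_t/J) = √(2480/0.0133) = √186500 = 431.8 rad/s.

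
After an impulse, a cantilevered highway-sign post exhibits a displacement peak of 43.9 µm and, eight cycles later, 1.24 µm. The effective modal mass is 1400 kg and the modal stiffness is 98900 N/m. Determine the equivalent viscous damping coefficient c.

Logarithmic decrement δ = (1/n)·ln(x₀/x_n) = (1/8)·ln(43.9/1.24) = (1/8)·ln(35.40) = 0.4459.
ζ = δ/√(4π² + δ²) = 0.4459/√(39.48 + 0.199) = 0.4459/6.299 = 0.07078.
c = ζ · 2√(km) = 0.07078 × 2√(98900 × 1400) = 0.07078 × 23530 = 1666 N·s/m.

1670 N·s/m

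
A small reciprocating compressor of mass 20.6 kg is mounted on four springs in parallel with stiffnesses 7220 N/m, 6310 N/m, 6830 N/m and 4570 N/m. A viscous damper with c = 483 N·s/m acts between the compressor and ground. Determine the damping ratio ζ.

0.337

Parallel springs add: k_eq = 7220 + 6310 + 6830 + 4570 = 24930 N/m.
ω_n = √(k_eq/m) = √(24930/20.6) = 34.79 rad/s.
Critical damping c_c = 2√(k_eq·m) = 2√(24930 × 20.6) = 1433 N·s/m, so ζ = c/c_c = 483/1433 = 0.3370.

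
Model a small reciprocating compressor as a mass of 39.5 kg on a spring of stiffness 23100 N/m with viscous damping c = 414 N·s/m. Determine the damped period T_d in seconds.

0.266 s

ω_n = √(k/m) = √(23100/39.5) = 24.18 rad/s.
Critical damping c_c = 2√(k·m) = 2√(23100 × 39.5) = 1910 N·s/m, so ζ = c/c_c = 414/1910 = 0.2167.
ω_d = ω_n√(1 − ζ²) = 24.18 × √(1 − 0.0470) = 23.61 rad/s.
T_d = 2π/ω_d = 0.2661 s.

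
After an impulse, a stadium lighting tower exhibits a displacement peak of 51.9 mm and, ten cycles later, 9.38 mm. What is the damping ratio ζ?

0.0272

Logarithmic decrement δ = (1/n)·ln(x₀/x_n) = (1/10)·ln(51.9/9.38) = (1/10)·ln(5.533) = 0.1711.
ζ = δ/√(4π² + δ²) = 0.1711/√(39.48 + 0.0293) = 0.1711/6.286 = 0.02722.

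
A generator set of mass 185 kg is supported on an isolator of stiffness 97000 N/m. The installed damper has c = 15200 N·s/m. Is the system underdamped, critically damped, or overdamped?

c_c = 2√(k·m) = 8472 N·s/m; ζ = c/c_c = 15200/8472 = 1.79.
Since ζ > 1 the system is overdamped.

overdamped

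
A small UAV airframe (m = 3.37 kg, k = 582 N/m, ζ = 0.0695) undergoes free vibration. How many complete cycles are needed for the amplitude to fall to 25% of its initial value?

4 cycles

Logarithmic decrement δ = 2πζ/√(1 − ζ²) = 2π × 0.06950/√(1 − 0.00483) = 0.4377.
x_n/x₀ = e^(−nδ) ≤ 0.25; take ln: n ≥ ln(1/0.25)/δ = 1.386/0.4377 = 3.167.
So 4 complete cycles are required.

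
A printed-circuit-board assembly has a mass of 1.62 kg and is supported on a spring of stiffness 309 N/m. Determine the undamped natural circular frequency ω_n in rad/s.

13.8 rad/s

ω_n = √(k/m) = √(309.0/1.62) = √190.7 = 13.81 rad/s.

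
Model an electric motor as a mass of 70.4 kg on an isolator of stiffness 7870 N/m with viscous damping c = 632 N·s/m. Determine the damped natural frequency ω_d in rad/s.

ω_n = √(k/m) = √(7870/70.4) = 10.57 rad/s.
Critical damping c_c = 2√(k·m) = 2√(7870 × 70.4) = 1489 N·s/m, so ζ = c/c_c = 632/1489 = 0.4245.
ω_d = ω_n√(1 − ζ²) = 10.57 × √(1 − 0.180) = 9.573 rad/s.

9.57 rad/s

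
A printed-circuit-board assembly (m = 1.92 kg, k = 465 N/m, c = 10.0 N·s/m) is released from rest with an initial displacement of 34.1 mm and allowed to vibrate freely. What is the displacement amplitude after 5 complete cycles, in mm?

ζ = c/(2√(km)) = 10.0/(2√(465 × 1.92)) = 10.0/59.76 = 0.1673.
Logarithmic decrement δ = 2πζ/√(1 − ζ²) = 2π × 0.1673/√(1 − 0.0280) = 1.066.
After n cycles, x_n/x₀ = e^(−nδ), so x_5 = 34.1 × e^(−5 × 1.066) = 34.1 × 0.004833 = 0.1648 mm.

0.165 mm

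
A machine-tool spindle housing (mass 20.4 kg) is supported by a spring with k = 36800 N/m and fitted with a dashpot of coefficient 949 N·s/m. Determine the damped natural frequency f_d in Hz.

ω_n = √(k/m) = √(36800/20.4) = 42.47 rad/s.
Critical damping c_c = 2√(k·m) = 2√(36800 × 20.4) = 1733 N·s/m, so ζ = c/c_c = 949/1733 = 0.5476.
ω_d = ω_n√(1 − ζ²) = 42.47 × √(1 − 0.300) = 35.54 rad/s.
f_d = ω_d/(2π) = 5.656 Hz.

5.66 Hz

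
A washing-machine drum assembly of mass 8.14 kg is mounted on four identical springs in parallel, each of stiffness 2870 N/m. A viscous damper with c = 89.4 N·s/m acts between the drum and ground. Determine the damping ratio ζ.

Parallel springs add: k_eq = 4 × 2870 = 11480 N/m.
ω_n = √(k_eq/m) = √(11480/8.14) = 37.55 rad/s.
Critical damping c_c = 2√(k_eq·m) = 2√(11480 × 8.14) = 611.4 N·s/m, so ζ = c/c_c = 89.4/611.4 = 0.1462.

0.146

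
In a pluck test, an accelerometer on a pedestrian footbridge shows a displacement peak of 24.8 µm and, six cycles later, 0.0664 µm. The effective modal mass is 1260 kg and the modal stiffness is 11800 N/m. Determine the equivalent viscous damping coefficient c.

1200 N·s/m

Logarithmic decrement δ = (1/n)·ln(x₀/x_n) = (1/6)·ln(24.8/0.0664) = (1/6)·ln(373.5) = 0.9872.
ζ = δ/√(4π² + δ²) = 0.9872/√(39.48 + 0.974) = 0.9872/6.360 = 0.1552.
c = ζ · 2√(km) = 0.1552 × 2√(11800 × 1260) = 0.1552 × 7712 = 1197 N·s/m.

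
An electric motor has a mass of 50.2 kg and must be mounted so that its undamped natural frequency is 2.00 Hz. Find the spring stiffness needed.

7930 N/m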